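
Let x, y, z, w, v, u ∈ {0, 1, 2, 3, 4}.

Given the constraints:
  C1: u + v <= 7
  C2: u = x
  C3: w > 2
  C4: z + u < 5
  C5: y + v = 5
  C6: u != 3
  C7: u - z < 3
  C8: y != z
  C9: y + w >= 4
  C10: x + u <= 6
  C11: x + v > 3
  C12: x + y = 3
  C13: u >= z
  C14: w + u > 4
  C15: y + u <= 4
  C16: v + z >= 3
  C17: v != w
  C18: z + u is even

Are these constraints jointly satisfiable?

Satisfiable

The assignment x = 2, y = 1, z = 0, w = 3, v = 4, u = 2 works:
  constraint 1 holds since u + v = 6.
  constraint 4 holds since z + u = 2.
The rest check out directly.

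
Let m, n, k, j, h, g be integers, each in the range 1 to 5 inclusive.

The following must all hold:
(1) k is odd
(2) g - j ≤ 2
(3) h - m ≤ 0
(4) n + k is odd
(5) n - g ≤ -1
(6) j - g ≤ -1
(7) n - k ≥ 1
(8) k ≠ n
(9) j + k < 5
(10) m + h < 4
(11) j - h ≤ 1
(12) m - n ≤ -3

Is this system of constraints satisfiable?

Constraints 2, 3, 5, 11, and 12 give g − n ≥ 1, n − m ≥ 3, m − h ≥ 0, h − j ≥ -1, j − g ≥ -2.
Adding all 5 inequalities: the left sides telescope to 0, and the right sides sum to 1 + 3 + 0 + (-1) + (-2) = 1. So 0 ≥ 1, which is false.

Unsatisfiable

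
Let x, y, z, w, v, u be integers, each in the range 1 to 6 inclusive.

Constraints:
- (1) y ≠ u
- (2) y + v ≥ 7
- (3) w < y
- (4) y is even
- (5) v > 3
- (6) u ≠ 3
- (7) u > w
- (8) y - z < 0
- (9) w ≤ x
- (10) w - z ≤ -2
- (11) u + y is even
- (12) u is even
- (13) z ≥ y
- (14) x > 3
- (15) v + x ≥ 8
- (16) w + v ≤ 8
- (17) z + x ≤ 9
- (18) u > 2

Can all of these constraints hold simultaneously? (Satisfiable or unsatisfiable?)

Satisfiable

Take x = 4, y = 2, z = 5, w = 1, v = 6, u = 6. Then constraint 2: y + v = 8; constraint 8: y - z = -3; constraint 10: w - z = -4, and every other listed constraint is also met.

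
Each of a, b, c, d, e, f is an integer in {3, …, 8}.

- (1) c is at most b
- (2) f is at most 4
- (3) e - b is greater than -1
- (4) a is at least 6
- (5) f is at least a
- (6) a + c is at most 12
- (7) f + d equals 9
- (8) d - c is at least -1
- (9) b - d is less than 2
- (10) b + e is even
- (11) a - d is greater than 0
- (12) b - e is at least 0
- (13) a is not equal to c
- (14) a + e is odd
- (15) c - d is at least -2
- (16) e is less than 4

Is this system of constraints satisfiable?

Unsatisfiable

From constraint 4: a ≥ 6. From constraints 2 and 5: a ≤ f and f ≤ 4, so a ≤ 4. But 4 < 6, so no value of a works.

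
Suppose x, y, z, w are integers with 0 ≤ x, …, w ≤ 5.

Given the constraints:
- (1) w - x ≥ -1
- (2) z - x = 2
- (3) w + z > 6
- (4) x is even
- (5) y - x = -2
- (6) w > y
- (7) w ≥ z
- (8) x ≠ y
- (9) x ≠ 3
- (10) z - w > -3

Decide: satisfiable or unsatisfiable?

Setting (x, y, z, w) = (2, 0, 4, 4) satisfies everything: constraint 1: w - x = 2; constraint 2: z - x = 2; constraint 3: w + z = 8, and the others follow.

Satisfiable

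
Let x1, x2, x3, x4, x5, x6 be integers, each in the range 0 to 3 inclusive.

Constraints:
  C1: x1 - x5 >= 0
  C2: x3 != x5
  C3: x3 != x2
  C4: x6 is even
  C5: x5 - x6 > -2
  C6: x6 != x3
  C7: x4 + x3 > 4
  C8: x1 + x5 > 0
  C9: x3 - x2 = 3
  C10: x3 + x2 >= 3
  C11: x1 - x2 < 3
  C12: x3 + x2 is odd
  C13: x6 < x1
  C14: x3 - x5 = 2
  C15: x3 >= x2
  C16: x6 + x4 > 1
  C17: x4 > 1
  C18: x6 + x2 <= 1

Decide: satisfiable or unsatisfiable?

Satisfiable

The assignment x1 = 2, x2 = 0, x3 = 3, x4 = 2, x5 = 1, x6 = 0 works:
  constraint 1 holds since x1 - x5 = 1.
  constraint 5 holds since x5 - x6 = 1.
The rest check out directly.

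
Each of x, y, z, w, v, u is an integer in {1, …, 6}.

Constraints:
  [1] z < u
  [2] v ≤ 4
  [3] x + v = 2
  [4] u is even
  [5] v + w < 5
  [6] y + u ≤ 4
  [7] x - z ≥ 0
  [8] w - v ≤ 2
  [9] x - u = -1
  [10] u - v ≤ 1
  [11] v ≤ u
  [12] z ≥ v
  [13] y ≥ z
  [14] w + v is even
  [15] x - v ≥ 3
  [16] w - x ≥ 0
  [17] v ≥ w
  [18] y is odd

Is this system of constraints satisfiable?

Unsatisfiable

Constraints 8, 15, and 16 give v − w ≥ -2, w − x ≥ 0, x − v ≥ 3.
Adding all 3 inequalities: the left sides telescope to 0, and the right sides sum to (-2) + 0 + 3 = 1. So 0 ≥ 1, which is false.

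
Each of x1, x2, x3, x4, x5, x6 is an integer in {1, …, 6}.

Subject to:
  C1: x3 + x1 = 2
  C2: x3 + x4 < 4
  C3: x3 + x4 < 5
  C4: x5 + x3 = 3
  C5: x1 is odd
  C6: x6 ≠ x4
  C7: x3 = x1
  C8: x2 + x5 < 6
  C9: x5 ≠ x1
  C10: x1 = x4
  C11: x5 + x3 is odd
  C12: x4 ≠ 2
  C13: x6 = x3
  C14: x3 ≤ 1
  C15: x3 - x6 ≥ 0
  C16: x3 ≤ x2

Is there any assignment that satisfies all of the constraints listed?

Unsatisfiable

From constraints 7, 10, and 13, x6 = x3 = x1 = x4, so x6 = x4. But constraint 6 says x6 ≠ x4. Contradiction.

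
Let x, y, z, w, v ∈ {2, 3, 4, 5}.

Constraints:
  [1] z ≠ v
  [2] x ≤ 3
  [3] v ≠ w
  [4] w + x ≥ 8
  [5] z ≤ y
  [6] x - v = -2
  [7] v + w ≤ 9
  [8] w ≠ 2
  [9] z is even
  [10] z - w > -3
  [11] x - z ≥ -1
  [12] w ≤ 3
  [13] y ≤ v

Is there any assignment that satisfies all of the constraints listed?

From constraint 12: w ≤ 3. From constraint 2: x ≤ 3. Hence w + x ≤ 6. But constraint 4 requires w + x ≥ 8, and 8 > 6. Contradiction.

Unsatisfiable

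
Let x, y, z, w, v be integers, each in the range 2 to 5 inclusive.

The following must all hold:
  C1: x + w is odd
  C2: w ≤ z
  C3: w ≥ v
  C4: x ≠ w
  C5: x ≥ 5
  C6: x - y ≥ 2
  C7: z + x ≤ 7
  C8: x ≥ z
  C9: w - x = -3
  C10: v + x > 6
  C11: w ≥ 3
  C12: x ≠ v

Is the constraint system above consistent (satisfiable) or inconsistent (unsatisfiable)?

Unsatisfiable

From constraints 2 and 11: z ≥ w ≥ 3. From constraint 5: x ≥ 5. Hence z + x ≥ 8. But constraint 7 requires z + x ≤ 7, and 7 < 8. Contradiction.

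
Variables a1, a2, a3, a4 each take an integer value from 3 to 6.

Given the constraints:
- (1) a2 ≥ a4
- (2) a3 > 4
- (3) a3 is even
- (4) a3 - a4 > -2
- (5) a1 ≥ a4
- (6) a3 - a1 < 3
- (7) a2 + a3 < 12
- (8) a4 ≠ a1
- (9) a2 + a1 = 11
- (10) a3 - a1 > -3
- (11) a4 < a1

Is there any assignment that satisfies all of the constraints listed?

Satisfiable

Take a1 = 6, a2 = 5, a3 = 6, a4 = 5. Then constraint 4: a3 - a4 = 1; constraint 6: a3 - a1 = 0, and every other listed constraint is also met.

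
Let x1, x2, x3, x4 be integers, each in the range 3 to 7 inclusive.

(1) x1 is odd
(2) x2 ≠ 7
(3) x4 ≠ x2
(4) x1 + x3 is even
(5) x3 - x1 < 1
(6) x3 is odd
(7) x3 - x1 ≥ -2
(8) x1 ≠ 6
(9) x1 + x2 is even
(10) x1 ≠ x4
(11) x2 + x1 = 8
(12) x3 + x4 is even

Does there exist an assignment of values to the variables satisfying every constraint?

Satisfiable

Setting (x1, x2, x3, x4) = (5, 3, 5, 7) satisfies everything: constraint 5: x3 - x1 = 0; constraint 7: x3 - x1 = 0, and the others follow.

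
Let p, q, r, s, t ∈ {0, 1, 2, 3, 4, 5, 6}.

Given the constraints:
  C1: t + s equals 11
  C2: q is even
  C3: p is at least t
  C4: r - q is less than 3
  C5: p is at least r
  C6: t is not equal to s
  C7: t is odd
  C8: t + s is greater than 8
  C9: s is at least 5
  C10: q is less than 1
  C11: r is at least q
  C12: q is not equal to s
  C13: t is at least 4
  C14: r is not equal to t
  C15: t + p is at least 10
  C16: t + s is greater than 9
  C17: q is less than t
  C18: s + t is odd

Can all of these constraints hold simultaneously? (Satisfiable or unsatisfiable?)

Satisfiable

Take p = 5, q = 0, r = 2, s = 6, t = 5. Then constraint 1: t + s = 11; constraint 4: r - q = 2, and every other listed constraint is also met.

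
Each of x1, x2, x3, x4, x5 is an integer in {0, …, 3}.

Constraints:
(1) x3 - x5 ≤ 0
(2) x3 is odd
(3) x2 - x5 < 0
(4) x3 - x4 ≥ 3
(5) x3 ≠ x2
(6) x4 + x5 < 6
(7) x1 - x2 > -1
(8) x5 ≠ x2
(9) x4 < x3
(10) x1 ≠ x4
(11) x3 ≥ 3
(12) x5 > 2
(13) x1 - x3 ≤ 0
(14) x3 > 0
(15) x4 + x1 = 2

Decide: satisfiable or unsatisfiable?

Take x1 = 2, x2 = 1, x3 = 3, x4 = 0, x5 = 3. Then constraint 1: x3 - x5 = 0; constraint 3: x2 - x5 = -2; constraint 4: x3 - x4 = 3, and every other listed constraint is also met.

Satisfiable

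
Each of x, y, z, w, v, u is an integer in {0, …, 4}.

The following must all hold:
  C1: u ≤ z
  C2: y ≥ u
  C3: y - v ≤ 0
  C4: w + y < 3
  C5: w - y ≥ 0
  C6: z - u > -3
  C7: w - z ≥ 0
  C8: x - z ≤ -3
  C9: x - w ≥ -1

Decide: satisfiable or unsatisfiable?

Unsatisfiable

Constraints 7, 8, and 9 give z − x ≥ 3, x − w ≥ -1, w − z ≥ 0.
Adding all 3 inequalities: the left sides telescope to 0, and the right sides sum to 3 + (-1) + 0 = 2. So 0 ≥ 2, which is false.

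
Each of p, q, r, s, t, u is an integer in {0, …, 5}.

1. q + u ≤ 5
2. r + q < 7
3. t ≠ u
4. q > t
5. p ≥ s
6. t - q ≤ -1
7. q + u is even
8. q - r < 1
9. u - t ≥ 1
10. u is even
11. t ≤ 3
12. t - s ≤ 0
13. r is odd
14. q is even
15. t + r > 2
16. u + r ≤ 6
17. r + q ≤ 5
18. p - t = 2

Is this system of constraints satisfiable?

Setting (p, q, r, s, t, u) = (2, 2, 3, 0, 0, 2) satisfies everything: constraint 1: q + u = 4; constraint 2: r + q = 5, and the others follow.

Satisfiable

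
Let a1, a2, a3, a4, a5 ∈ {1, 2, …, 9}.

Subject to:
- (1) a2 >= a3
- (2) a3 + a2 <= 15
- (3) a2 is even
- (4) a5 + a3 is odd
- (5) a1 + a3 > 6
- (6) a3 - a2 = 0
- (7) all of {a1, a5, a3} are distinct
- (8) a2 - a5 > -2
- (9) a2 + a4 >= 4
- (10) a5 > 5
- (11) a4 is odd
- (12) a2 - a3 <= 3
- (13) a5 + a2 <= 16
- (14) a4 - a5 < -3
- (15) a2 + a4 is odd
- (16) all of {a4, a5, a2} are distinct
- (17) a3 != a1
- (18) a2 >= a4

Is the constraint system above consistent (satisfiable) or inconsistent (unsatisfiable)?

Take a1 = 1, a2 = 6, a3 = 6, a4 = 1, a5 = 7. Then constraint 2: a3 + a2 = 12; constraint 5: a1 + a3 = 7, and every other listed constraint is also met.

Satisfiable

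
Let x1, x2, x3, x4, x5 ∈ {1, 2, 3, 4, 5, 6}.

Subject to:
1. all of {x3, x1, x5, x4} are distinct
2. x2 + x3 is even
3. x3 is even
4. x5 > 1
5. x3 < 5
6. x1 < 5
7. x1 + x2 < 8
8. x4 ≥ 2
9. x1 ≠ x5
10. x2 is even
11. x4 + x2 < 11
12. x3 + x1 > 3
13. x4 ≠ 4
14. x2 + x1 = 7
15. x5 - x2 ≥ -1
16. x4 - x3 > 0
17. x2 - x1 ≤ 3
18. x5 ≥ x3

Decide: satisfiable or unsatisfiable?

Try x1 = 3, x2 = 4, x3 = 2, x4 = 5, x5 = 4.
Check constraint 7: x1 + x2 = 7; constraint 11: x4 + x2 = 9; constraint 12: x3 + x1 = 5. The remaining constraints are straightforward to verify.

Satisfiable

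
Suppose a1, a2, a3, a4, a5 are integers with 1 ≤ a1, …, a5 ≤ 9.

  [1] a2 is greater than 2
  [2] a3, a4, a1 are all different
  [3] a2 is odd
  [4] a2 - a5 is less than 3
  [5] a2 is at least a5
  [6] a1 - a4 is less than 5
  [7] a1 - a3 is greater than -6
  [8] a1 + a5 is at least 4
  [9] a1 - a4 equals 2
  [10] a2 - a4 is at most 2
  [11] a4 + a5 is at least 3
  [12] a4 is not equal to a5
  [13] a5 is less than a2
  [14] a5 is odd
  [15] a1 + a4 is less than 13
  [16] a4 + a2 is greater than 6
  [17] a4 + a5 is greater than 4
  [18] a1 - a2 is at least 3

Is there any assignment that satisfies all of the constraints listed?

One satisfying assignment is a1 = 6, a2 = 3, a3 = 9, a4 = 4, a5 = 1.
For the less obvious constraints — constraint 4: a2 - a5 = 2; constraint 6: a1 - a4 = 2 — and the others hold by inspection.

Satisfiable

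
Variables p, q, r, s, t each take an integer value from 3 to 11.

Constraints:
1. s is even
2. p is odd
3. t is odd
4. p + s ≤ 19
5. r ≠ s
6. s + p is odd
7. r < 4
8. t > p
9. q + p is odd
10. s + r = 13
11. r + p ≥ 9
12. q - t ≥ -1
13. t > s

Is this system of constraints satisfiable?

Satisfiable

Take p = 7, q = 10, r = 3, s = 10, t = 11. Then constraint 4: p + s = 17; constraint 10: s + r = 13, and every other listed constraint is also met.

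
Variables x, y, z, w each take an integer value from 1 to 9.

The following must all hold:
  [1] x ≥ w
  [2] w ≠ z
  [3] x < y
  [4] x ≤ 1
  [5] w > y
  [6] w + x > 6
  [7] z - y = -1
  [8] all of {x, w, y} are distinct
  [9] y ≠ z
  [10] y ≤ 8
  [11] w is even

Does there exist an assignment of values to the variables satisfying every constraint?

Constraints 1, 3, and 5 give x < y, y < w, w ≤ x. Chaining: x < y < w ≤ x, which forces x < x — impossible.

Unsatisfiable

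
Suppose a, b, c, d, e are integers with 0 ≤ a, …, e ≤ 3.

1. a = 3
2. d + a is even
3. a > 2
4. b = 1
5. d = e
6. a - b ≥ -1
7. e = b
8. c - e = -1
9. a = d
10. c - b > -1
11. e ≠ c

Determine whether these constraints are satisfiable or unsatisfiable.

Unsatisfiable

Constraint 1 fixes a = 3 and constraint 4 fixes b = 1. Constraints 5, 7, and 9 give a = d = e = b, so a = b. But 3 ≠ 1 — contradiction.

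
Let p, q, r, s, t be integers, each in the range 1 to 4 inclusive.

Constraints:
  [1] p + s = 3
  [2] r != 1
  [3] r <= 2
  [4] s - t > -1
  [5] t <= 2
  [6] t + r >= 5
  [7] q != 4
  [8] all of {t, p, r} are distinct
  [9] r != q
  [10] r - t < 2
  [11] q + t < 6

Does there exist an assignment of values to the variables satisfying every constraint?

Unsatisfiable

From constraint 5: t ≤ 2. From constraint 3: r ≤ 2. Hence t + r ≤ 4. But constraint 6 requires t + r ≥ 5, and 5 > 4. Contradiction.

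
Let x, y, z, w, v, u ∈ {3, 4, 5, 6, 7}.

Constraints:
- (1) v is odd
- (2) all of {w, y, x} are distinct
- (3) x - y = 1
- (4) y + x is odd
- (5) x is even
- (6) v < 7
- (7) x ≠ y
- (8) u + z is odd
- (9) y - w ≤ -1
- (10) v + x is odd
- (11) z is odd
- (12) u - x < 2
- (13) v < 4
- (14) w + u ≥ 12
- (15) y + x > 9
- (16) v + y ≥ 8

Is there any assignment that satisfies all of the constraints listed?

Satisfiable

The assignment x = 6, y = 5, z = 5, w = 7, v = 3, u = 6 works:
  constraint 3 holds since x - y = 1.
  constraint 9 holds since y - w = -2.
  constraint 12 holds since u - x = 0.
The rest check out directly.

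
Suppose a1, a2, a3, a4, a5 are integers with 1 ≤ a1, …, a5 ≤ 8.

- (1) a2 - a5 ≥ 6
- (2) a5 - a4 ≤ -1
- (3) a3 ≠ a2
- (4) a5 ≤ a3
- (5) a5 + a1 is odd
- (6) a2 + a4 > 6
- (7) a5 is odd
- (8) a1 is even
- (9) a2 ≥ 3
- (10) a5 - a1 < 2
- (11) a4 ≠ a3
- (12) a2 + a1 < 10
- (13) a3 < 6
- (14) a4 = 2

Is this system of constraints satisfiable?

Satisfiable

Try a1 = 2, a2 = 7, a3 = 5, a4 = 2, a5 = 1.
Check constraint 1: a2 - a5 = 6; constraint 2: a5 - a4 = -1. The remaining constraints are straightforward to verify.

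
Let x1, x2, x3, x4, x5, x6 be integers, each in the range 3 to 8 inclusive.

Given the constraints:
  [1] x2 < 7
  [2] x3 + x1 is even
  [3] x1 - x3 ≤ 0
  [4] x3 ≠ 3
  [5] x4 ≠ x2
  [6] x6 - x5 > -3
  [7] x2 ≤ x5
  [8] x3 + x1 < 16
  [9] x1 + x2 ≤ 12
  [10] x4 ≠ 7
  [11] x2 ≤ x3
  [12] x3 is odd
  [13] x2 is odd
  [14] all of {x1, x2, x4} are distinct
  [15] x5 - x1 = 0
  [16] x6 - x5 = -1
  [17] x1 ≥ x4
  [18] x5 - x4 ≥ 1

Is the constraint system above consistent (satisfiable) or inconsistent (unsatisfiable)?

Satisfiable

Try x1 = 7, x2 = 3, x3 = 7, x4 = 5, x5 = 7, x6 = 6.
Check constraint 3: x1 - x3 = 0; constraint 6: x6 - x5 = -1. The remaining constraints are straightforward to verify.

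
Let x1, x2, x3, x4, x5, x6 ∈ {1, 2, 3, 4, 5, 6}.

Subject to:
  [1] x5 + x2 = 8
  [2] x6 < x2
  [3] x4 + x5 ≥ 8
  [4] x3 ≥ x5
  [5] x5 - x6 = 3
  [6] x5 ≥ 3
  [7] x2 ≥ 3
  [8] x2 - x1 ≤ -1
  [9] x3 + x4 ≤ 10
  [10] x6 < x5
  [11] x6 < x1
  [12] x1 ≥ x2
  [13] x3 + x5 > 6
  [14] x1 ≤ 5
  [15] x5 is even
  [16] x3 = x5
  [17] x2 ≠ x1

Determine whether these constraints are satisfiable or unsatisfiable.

The assignment x1 = 5, x2 = 4, x3 = 4, x4 = 4, x5 = 4, x6 = 1 works:
  constraint 1 holds since x5 + x2 = 8.
  constraint 3 holds since x4 + x5 = 8.
The rest check out directly.

Satisfiable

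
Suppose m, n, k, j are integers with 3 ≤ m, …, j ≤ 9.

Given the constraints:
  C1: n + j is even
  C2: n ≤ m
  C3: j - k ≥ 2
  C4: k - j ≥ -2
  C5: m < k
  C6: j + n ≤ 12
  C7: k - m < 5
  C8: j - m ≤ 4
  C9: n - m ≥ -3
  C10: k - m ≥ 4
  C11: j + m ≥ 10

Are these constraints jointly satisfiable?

Unsatisfiable

Constraints 3, 8, and 10 give m − j ≥ -4, j − k ≥ 2, k − m ≥ 4.
Adding all 3 inequalities: the left sides telescope to 0, and the right sides sum to (-4) + 2 + 4 = 2. So 0 ≥ 2, which is false.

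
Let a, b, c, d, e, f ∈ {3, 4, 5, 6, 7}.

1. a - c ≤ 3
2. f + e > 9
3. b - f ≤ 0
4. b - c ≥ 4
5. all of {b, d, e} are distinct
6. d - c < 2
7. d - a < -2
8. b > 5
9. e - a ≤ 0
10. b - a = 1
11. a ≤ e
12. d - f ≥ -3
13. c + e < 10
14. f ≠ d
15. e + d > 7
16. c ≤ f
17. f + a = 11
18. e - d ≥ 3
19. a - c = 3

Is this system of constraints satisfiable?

Unsatisfiable

Constraints 1, 3, 4, 9, 12, and 18 give c − a ≥ -3, a − e ≥ 0, e − d ≥ 3, d − f ≥ -3, f − b ≥ 0, b − c ≥ 4.
Adding all 6 inequalities: the left sides telescope to 0, and the right sides sum to (-3) + 0 + 3 + (-3) + 0 + 4 = 1. So 0 ≥ 1, which is false.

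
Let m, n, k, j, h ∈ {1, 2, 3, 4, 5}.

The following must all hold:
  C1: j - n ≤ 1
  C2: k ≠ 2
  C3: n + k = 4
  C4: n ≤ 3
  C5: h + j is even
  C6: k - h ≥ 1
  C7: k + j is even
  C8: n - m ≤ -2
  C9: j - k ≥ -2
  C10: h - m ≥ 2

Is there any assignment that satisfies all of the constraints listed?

Unsatisfiable

Constraints 1, 6, 8, 9, and 10 give j − k ≥ -2, k − h ≥ 1, h − m ≥ 2, m − n ≥ 2, n − j ≥ -1.
Adding all 5 inequalities: the left sides telescope to 0, and the right sides sum to (-2) + 1 + 2 + 2 + (-1) = 2. So 0 ≥ 2, which is false.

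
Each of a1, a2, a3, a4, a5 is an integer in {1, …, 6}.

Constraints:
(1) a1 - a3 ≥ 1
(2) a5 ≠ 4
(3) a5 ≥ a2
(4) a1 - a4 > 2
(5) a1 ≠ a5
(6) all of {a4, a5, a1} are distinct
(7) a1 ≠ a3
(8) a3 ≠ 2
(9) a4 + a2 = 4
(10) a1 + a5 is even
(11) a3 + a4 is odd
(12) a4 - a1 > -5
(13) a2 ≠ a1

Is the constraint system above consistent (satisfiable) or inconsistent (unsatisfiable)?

Satisfiable

One satisfying assignment is a1 = 5, a2 = 2, a3 = 1, a4 = 2, a5 = 3.
For the less obvious constraints — constraint 1: a1 - a3 = 4; constraint 4: a1 - a4 = 3 — and the others hold by inspection.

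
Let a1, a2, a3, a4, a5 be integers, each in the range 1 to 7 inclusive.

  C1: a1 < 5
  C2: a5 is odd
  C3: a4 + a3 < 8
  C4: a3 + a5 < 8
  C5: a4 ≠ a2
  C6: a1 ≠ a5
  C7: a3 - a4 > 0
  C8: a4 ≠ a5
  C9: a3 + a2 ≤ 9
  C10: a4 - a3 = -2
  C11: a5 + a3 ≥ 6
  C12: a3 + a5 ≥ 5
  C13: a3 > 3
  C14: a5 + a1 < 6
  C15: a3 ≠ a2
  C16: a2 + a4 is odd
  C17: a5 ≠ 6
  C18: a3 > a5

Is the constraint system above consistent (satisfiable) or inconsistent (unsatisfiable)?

Setting (a1, a2, a3, a4, a5) = (2, 3, 4, 2, 3) satisfies everything: constraint 3: a4 + a3 = 6; constraint 4: a3 + a5 = 7; constraint 7: a3 - a4 = 2, and the others follow.

Satisfiable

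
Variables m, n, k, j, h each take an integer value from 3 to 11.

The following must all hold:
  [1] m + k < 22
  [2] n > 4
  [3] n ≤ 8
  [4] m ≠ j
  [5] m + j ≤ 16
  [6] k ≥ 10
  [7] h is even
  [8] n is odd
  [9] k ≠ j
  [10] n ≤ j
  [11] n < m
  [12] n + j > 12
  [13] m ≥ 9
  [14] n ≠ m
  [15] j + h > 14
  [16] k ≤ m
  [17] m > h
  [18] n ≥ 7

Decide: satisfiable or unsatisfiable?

Unsatisfiable

From constraints 6 and 16: m ≥ k ≥ 10. From constraints 10 and 18: j ≥ n ≥ 7. Hence m + j ≥ 17. But constraint 5 requires m + j ≤ 16, and 16 < 17. Contradiction.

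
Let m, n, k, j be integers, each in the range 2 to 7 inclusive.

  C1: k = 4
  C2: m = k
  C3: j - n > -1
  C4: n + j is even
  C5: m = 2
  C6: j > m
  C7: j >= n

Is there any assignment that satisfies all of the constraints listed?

Constraint 5 fixes m = 2 and constraint 1 fixes k = 4, but constraint 2 requires m = k. Since 2 ≠ 4, contradiction.

Unsatisfiable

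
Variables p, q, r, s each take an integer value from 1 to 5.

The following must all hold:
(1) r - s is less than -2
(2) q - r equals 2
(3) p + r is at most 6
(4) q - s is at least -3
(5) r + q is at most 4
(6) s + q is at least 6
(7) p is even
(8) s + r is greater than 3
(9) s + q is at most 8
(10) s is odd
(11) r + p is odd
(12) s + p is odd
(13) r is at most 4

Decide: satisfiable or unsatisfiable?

Satisfiable

The assignment p = 2, q = 3, r = 1, s = 5 works:
  constraint 1 holds since r - s = -4.
  constraint 2 holds since q - r = 2.
  constraint 3 holds since p + r = 3.
The rest check out directly.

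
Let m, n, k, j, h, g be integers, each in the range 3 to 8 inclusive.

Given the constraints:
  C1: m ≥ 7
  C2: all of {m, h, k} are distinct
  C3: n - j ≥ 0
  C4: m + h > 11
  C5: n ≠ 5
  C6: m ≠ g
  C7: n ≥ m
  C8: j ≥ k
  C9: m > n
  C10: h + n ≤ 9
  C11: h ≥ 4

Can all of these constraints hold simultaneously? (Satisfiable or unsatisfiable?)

From constraint 11: h ≥ 4. From constraints 1 and 7: n ≥ m ≥ 7. Hence h + n ≥ 11. But constraint 10 requires h + n ≤ 9, and 9 < 11. Contradiction.

Unsatisfiable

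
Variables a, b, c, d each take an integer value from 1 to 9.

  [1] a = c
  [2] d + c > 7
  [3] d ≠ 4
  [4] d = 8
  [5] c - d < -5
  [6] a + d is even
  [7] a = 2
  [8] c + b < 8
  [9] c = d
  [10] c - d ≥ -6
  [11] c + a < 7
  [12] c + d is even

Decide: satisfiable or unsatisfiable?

Unsatisfiable

Constraint 7 fixes a = 2 and constraint 4 fixes d = 8. Constraints 1 and 9 give a = c = d, so a = d. But 2 ≠ 8 — contradiction.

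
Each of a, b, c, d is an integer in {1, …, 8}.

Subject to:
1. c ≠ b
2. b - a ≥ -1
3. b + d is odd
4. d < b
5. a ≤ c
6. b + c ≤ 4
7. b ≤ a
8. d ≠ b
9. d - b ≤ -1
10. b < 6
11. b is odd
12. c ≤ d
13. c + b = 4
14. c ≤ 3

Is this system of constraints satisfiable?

Unsatisfiable

Constraints 4, 5, 7, and 12 give b ≤ a, a ≤ c, c ≤ d, d < b. Chaining: b ≤ a ≤ c ≤ d < b, which forces b < b — impossible.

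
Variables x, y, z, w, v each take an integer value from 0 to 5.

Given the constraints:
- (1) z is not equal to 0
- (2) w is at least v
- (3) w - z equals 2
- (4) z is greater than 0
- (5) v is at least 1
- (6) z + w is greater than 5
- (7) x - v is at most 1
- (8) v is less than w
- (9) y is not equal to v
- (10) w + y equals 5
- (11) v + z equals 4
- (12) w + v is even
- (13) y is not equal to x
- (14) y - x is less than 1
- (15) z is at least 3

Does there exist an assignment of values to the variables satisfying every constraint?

Satisfiable

The assignment x = 2, y = 0, z = 3, w = 5, v = 1 works:
  constraint 3 holds since w - z = 2.
  constraint 6 holds since z + w = 8.
  constraint 7 holds since x - v = 1.
The rest check out directly.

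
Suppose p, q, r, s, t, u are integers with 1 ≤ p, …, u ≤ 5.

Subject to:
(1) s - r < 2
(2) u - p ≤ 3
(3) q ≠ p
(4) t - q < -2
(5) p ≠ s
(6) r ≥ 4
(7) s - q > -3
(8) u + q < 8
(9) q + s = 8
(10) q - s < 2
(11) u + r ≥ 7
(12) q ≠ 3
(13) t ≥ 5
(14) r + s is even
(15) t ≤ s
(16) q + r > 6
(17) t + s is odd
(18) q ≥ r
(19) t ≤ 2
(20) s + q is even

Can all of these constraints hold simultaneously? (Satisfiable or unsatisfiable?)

From constraints 6 and 18: q ≥ r ≥ 4. From constraints 13 and 15: s ≥ t ≥ 5. Hence q + s ≥ 9. But constraint 9 requires q + s = 8, and 8 < 9. Contradiction.

Unsatisfiable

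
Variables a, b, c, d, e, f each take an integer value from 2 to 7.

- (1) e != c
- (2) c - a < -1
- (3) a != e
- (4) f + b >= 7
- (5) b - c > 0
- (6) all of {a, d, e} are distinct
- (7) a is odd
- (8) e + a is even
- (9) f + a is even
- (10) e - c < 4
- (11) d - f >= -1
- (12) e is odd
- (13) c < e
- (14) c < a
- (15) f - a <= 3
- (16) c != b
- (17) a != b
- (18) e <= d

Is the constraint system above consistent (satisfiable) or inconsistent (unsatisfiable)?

One satisfying assignment is a = 5, b = 3, c = 2, d = 7, e = 3, f = 5.
For the less obvious constraints — constraint 2: c - a = -3; constraint 4: f + b = 8; constraint 5: b - c = 1 — and the others hold by inspection.

Satisfiable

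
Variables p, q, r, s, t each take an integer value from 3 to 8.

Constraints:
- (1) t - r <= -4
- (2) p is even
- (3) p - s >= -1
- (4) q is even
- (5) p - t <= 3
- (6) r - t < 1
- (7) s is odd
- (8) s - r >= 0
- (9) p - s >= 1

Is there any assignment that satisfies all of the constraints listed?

Constraints 1, 5, 8, and 9 give t − p ≥ -3, p − s ≥ 1, s − r ≥ 0, r − t ≥ 4.
Adding all 4 inequalities: the left sides telescope to 0, and the right sides sum to (-3) + 1 + 0 + 4 = 2. So 0 ≥ 2, which is false.

Unsatisfiable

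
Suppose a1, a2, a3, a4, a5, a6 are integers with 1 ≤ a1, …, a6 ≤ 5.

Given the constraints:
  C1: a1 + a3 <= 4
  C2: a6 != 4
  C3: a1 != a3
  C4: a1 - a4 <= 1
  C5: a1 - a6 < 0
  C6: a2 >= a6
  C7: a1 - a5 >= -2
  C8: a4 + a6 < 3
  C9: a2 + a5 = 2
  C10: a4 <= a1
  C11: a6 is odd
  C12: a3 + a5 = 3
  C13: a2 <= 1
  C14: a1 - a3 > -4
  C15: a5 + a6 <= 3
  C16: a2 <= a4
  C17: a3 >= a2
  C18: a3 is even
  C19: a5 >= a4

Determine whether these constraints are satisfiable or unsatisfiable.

Unsatisfiable

Constraints 5, 6, 10, and 16 give a1 < a6, a6 ≤ a2, a2 ≤ a4, a4 ≤ a1. Chaining: a1 < a6 ≤ a2 ≤ a4 ≤ a1, which forces a1 < a1 — impossible.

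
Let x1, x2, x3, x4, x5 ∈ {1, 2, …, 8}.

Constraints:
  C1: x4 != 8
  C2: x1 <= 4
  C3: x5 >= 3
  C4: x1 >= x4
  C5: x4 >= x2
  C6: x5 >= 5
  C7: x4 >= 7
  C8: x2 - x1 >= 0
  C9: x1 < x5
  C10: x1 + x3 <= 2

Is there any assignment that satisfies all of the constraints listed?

Unsatisfiable

From constraints 4 and 7: x1 ≥ x4 and x4 ≥ 7, so x1 ≥ 7. From constraint 2: x1 ≤ 4. But 4 < 7, so no value of x1 works.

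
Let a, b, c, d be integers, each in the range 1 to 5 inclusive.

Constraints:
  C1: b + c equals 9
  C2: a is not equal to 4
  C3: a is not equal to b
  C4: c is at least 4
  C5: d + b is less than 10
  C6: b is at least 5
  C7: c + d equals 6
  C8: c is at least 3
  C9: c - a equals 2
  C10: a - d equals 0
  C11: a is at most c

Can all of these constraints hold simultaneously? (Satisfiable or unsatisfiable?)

Satisfiable

Try a = 2, b = 5, c = 4, d = 2.
Check constraint 1: b + c = 9; constraint 5: d + b = 7; constraint 7: c + d = 6. The remaining constraints are straightforward to verify.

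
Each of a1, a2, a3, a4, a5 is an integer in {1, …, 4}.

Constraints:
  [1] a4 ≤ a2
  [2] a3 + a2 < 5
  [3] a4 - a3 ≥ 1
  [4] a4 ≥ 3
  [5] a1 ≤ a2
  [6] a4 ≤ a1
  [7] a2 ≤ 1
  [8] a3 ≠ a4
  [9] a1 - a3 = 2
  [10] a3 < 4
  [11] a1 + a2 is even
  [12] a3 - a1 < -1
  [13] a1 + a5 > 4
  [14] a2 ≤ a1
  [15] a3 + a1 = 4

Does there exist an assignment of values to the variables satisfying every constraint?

From constraints 4 and 6: a1 ≥ a4 and a4 ≥ 3, so a1 ≥ 3. From constraints 5 and 7: a1 ≤ a2 and a2 ≤ 1, so a1 ≤ 1. But 1 < 3, so no value of a1 works.

Unsatisfiable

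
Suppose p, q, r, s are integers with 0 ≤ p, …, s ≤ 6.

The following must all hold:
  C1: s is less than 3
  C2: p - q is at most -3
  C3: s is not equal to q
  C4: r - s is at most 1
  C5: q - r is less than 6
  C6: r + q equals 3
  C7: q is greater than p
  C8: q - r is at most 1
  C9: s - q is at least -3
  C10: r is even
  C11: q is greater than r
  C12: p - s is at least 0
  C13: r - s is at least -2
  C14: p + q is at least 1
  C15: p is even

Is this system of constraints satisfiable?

Constraints 2, 4, 8, and 12 give p − s ≥ 0, s − r ≥ -1, r − q ≥ -1, q − p ≥ 3.
Adding all 4 inequalities: the left sides telescope to 0, and the right sides sum to 0 + (-1) + (-1) + 3 = 1. So 0 ≥ 1, which is false.

Unsatisfiable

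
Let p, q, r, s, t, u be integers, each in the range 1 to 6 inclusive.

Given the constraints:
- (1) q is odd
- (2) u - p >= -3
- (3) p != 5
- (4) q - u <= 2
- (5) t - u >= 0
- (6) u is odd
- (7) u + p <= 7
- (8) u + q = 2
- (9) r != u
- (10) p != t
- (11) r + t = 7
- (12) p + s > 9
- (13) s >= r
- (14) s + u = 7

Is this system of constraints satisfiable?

Satisfiable

Try p = 4, q = 1, r = 4, s = 6, t = 3, u = 1.
Check constraint 2: u - p = -3; constraint 4: q - u = 0; constraint 5: t - u = 2. The remaining constraints are straightforward to verify.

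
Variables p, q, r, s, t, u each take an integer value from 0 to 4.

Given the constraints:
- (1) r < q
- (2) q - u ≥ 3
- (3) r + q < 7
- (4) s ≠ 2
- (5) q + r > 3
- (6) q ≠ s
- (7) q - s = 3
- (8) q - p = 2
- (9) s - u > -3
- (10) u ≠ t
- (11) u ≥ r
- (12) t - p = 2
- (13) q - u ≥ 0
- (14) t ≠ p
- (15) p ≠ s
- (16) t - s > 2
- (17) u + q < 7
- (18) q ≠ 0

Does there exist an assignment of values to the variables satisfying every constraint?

Take p = 2, q = 4, r = 1, s = 1, t = 4, u = 1. Then constraint 2: q - u = 3; constraint 3: r + q = 5, and every other listed constraint is also met.

Satisfiable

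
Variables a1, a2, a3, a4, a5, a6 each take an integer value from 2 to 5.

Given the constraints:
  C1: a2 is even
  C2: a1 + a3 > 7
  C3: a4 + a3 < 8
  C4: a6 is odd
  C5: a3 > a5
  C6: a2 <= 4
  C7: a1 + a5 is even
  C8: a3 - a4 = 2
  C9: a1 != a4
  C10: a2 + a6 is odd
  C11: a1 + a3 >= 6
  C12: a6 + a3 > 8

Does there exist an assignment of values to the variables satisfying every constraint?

Satisfiable

Try a1 = 5, a2 = 2, a3 = 4, a4 = 2, a5 = 3, a6 = 5.
Check constraint 2: a1 + a3 = 9; constraint 3: a4 + a3 = 6. The remaining constraints are straightforward to verify.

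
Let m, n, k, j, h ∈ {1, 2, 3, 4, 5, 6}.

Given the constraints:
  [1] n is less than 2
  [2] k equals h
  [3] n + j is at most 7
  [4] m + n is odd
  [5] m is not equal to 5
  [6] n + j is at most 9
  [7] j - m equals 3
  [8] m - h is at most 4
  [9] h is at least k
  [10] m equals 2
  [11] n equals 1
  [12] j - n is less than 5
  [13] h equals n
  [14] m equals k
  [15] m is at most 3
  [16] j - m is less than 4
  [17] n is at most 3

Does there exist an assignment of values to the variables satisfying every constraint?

Unsatisfiable

Constraint 10 fixes m = 2 and constraint 11 fixes n = 1. Constraints 2, 13, and 14 give m = k = h = n, so m = n. But 2 ≠ 1 — contradiction.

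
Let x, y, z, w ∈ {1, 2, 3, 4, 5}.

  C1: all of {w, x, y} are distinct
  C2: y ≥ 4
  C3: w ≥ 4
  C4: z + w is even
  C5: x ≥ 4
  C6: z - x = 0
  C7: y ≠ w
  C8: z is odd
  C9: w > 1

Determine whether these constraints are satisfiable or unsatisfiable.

Constraints 2, 3, and 5 confine each of w, x, y to the 2 values {4, 5} (the domain already gives each ≤ 5).
Constraint 1 requires all 3 of them to be distinct, but only 2 values are available — impossible by the pigeonhole principle.

Unsatisfiable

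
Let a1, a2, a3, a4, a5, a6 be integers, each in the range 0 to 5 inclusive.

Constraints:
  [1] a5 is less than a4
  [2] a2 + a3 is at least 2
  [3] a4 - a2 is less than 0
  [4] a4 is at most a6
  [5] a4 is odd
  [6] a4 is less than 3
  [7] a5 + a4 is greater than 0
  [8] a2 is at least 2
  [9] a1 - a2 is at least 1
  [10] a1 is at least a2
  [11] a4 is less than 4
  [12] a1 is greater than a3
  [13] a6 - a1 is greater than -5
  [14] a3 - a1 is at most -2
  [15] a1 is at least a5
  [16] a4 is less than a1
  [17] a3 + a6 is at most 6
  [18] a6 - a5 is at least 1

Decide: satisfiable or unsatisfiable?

Satisfiable

Try a1 = 5, a2 = 2, a3 = 2, a4 = 1, a5 = 0, a6 = 3.
Check constraint 2: a2 + a3 = 4; constraint 3: a4 - a2 = -1. The remaining constraints are straightforward to verify.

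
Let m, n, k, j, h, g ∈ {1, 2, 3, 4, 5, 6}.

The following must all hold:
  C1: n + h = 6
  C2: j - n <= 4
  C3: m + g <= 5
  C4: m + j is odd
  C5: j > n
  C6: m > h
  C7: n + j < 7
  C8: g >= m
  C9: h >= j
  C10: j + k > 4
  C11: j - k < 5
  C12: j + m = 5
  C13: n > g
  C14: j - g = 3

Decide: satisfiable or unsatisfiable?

Constraints 5, 6, 8, 9, and 13 give g < n, n < j, j ≤ h, h < m, m ≤ g. Chaining: g < n < j ≤ h < m ≤ g, which forces g < g — impossible.

Unsatisfiable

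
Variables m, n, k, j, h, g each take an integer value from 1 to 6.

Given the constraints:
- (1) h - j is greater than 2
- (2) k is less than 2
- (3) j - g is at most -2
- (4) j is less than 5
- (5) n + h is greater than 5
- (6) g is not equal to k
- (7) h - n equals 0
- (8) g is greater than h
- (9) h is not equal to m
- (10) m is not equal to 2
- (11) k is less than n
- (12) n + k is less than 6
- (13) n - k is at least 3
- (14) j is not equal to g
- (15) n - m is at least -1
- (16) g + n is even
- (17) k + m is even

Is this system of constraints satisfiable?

Satisfiable

Try m = 3, n = 4, k = 1, j = 1, h = 4, g = 6.
Check constraint 1: h - j = 3; constraint 3: j - g = -5; constraint 5: n + h = 8. The remaining constraints are straightforward to verify.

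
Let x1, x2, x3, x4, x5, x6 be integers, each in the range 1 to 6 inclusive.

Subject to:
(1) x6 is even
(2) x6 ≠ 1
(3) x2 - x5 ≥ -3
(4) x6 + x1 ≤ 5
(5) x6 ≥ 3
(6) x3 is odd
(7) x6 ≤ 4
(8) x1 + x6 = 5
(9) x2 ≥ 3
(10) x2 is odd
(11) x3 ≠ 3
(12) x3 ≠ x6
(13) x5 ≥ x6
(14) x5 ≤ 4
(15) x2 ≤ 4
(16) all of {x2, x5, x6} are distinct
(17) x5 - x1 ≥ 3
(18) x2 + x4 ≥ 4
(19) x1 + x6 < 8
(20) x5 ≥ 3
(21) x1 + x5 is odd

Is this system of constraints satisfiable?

Unsatisfiable

Constraints 5, 7, 9, 14, 15, and 20 confine each of x2, x5, x6 to the 2 values {3, 4}.
Constraint 16 requires all 3 of them to be distinct, but only 2 values are available — impossible by the pigeonhole principle.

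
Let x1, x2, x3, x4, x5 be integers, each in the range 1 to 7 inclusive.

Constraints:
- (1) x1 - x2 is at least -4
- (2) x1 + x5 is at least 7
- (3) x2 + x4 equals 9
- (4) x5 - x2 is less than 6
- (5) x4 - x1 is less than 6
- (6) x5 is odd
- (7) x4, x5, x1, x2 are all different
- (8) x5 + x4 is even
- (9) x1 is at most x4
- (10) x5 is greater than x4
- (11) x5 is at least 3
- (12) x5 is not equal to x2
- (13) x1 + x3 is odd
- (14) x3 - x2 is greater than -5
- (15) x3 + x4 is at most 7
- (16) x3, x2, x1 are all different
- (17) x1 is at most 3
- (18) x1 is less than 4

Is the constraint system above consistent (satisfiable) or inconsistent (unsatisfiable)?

Satisfiable

Take x1 = 2, x2 = 4, x3 = 1, x4 = 5, x5 = 7. Then constraint 1: x1 - x2 = -2; constraint 2: x1 + x5 = 9, and every other listed constraint is also met.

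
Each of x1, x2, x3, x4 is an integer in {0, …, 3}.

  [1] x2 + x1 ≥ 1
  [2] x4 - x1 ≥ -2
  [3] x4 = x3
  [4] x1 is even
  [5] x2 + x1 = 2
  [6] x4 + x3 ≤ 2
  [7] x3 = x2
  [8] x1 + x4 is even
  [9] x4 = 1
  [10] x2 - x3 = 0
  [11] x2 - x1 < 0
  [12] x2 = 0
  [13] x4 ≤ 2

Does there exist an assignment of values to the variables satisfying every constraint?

Unsatisfiable

Constraint 9 fixes x4 = 1 and constraint 12 fixes x2 = 0. Constraints 3 and 7 give x4 = x3 = x2, so x4 = x2. But 1 ≠ 0 — contradiction.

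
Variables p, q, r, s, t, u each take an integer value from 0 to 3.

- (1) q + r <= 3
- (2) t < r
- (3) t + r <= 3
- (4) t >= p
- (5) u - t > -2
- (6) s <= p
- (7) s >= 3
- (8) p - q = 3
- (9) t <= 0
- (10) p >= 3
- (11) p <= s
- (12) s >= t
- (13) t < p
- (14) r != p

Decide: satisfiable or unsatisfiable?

From constraints 6 and 7: p ≥ s and s ≥ 3, so p ≥ 3. From constraints 4 and 9: p ≤ t and t ≤ 0, so p ≤ 0. But 0 < 3, so no value of p works.

Unsatisfiable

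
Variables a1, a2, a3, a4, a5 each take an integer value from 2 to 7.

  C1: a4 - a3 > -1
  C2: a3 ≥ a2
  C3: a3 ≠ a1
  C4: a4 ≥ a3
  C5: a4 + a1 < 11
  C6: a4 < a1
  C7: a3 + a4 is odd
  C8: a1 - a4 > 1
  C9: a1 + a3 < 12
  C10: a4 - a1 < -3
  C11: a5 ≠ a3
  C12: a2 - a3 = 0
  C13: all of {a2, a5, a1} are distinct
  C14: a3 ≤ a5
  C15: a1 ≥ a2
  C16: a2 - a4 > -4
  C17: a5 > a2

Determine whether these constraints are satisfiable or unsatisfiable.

Satisfiable

Try a1 = 7, a2 = 2, a3 = 2, a4 = 3, a5 = 5.
Check constraint 1: a4 - a3 = 1; constraint 5: a4 + a1 = 10. The remaining constraints are straightforward to verify.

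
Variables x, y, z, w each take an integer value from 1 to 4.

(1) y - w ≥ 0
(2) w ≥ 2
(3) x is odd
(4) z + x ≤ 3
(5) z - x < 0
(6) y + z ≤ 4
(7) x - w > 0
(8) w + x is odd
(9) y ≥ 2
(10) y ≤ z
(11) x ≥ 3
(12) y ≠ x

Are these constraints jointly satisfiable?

Unsatisfiable

From constraints 9 and 10: z ≥ y ≥ 2. From constraint 11: x ≥ 3. Hence z + x ≥ 5. But constraint 4 requires z + x ≤ 3, and 3 < 5. Contradiction.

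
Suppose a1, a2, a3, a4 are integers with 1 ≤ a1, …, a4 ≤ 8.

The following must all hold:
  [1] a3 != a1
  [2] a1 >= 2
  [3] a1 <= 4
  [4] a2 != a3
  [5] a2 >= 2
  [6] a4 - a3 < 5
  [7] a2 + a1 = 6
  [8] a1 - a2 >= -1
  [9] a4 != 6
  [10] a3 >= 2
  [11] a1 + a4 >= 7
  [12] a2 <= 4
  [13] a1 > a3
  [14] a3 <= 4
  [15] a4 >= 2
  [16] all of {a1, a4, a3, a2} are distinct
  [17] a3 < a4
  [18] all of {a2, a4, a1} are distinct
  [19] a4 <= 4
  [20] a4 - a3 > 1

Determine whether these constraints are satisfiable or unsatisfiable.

Constraints 2, 3, 5, 10, 12, 14, 15, and 19 confine each of a1, a4, a3, a2 to the 3 values {2, …, 4}.
Constraint 16 requires all 4 of them to be distinct, but only 3 values are available — impossible by the pigeonhole principle.

Unsatisfiable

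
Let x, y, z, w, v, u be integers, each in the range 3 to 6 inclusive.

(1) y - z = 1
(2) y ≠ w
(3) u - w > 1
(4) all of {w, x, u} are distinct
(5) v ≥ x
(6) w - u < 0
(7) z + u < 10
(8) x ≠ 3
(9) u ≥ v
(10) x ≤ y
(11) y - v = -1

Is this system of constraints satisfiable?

One satisfying assignment is x = 4, y = 4, z = 3, w = 3, v = 5, u = 5.
For the less obvious constraints — constraint 1: y - z = 1; constraint 3: u - w = 2; constraint 6: w - u = -2 — and the others hold by inspection.

Satisfiable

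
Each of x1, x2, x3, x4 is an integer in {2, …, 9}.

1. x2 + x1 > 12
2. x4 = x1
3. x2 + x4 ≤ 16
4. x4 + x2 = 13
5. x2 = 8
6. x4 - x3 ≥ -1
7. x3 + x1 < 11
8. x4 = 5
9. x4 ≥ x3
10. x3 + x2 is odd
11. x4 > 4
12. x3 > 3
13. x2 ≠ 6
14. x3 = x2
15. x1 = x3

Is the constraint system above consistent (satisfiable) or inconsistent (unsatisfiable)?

Constraint 8 fixes x4 = 5 and constraint 5 fixes x2 = 8. Constraints 2, 14, and 15 give x4 = x1 = x3 = x2, so x4 = x2. But 5 ≠ 8 — contradiction.

Unsatisfiable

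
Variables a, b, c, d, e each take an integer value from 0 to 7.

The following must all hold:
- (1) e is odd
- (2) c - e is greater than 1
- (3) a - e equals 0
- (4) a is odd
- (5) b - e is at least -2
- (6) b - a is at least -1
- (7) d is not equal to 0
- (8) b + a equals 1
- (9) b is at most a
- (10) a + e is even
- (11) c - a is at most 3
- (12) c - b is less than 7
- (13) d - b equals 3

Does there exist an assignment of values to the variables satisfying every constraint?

One satisfying assignment is a = 1, b = 0, c = 4, d = 3, e = 1.
For the less obvious constraints — constraint 2: c - e = 3; constraint 3: a - e = 0 — and the others hold by inspection.

Satisfiable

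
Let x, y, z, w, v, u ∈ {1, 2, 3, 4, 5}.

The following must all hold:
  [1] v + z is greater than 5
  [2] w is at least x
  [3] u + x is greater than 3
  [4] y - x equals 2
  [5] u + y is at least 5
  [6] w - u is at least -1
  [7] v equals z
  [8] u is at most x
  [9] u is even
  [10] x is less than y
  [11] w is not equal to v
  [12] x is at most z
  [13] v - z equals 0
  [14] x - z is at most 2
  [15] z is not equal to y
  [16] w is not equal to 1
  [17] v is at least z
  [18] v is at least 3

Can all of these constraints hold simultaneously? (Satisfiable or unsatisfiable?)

One satisfying assignment is x = 2, y = 4, z = 3, w = 4, v = 3, u = 2.
For the less obvious constraints — constraint 1: v + z = 6; constraint 3: u + x = 4 — and the others hold by inspection.

Satisfiable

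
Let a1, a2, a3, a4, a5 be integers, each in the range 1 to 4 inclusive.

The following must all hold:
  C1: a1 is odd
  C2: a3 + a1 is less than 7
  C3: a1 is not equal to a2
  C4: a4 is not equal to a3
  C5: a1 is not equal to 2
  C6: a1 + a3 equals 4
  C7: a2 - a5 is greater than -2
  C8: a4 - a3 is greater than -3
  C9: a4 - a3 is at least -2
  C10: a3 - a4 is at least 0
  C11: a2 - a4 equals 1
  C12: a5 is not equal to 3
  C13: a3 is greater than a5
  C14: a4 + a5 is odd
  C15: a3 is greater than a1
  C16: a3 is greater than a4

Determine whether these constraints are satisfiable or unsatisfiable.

Satisfiable

Take a1 = 1, a2 = 2, a3 = 3, a4 = 1, a5 = 2. Then constraint 2: a3 + a1 = 4; constraint 6: a1 + a3 = 4, and every other listed constraint is also met.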